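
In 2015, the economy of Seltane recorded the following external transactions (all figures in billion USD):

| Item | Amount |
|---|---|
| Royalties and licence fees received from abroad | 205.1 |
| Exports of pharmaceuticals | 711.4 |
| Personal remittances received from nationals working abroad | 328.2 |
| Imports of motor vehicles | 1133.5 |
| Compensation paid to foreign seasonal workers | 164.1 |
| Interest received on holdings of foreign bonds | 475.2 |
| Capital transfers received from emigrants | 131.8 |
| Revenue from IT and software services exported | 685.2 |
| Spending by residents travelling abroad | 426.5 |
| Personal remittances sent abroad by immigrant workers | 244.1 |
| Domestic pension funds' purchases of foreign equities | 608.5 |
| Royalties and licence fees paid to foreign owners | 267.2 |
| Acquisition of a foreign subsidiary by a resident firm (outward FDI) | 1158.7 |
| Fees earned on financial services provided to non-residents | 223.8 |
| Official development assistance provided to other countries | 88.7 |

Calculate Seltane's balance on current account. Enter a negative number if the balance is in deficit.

Goods: 711.4 - 1133.5 = -422.1
Services: 223.8 + 685.2 - 267.2 - 426.5 + 205.1 = 420.4
Primary income: 475.2 - 164.1 = 311.1
Secondary income: -244.1 + 328.2 - 88.7 = -4.6
Current account = (-422.1) + 420.4 + 311.1 + (-4.6) = 304.8
(Excluded from the current account — capital account: capital transfers received from emigrants 131.8; financial account: domestic pension funds' purchases of foreign equities 608.5, acquisition of a foreign subsidiary by a resident firm (outward FDI) 1158.7.)

304.8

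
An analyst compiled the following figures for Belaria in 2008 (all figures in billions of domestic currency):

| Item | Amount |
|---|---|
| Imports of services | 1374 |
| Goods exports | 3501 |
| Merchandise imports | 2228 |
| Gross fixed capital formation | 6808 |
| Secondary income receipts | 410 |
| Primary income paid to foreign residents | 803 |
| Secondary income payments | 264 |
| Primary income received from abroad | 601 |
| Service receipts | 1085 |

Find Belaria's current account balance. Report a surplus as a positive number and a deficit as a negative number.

Goods balance = 3501 - 2228 = 1273
Services balance = 1085 - 1374 = -289
Trade balance (goods + services) = 1273 + (-289) = 984
Net primary income = 601 - 803 = -202
Net secondary income = 410 - 264 = 146
Current account = 984 + (-202) + 146 = 928

928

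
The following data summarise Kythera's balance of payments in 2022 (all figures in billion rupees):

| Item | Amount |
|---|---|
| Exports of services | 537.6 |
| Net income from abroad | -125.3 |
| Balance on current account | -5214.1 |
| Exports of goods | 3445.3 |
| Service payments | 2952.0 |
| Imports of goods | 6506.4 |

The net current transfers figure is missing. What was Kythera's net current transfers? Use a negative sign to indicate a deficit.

Current account = goods balance + services balance + net primary income + net secondary income
Sum of the known components = -5600.8
Net current transfers = CA - (known components) = -5214.1 - (-5600.8) = 386.7

386.7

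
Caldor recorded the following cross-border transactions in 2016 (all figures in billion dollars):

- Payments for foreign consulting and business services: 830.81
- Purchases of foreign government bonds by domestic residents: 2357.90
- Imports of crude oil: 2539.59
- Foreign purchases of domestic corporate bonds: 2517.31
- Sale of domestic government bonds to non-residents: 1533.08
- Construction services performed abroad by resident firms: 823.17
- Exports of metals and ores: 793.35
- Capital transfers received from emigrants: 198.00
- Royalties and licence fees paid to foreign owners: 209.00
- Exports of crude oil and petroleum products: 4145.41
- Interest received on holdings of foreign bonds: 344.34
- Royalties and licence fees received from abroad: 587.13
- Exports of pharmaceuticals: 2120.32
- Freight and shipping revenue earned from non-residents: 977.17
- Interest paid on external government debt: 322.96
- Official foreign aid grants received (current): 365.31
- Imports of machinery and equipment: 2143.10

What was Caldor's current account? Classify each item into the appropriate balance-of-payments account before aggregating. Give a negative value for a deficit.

4110.74

Goods: 793.35 + 4145.41 - 2539.59 - 2143.10 + 2120.32 = 2376.39
Services: 977.17 - 209.00 + 823.17 - 830.81 + 587.13 = 1347.66
Primary income: 344.34 - 322.96 = 21.38
Secondary income: 365.31
Current account = 2376.39 + 1347.66 + 21.38 + 365.31 = 4110.74
(Excluded from the current account — financial account: purchases of foreign government bonds by domestic residents 2357.90, foreign purchases of domestic corporate bonds 2517.31, sale of domestic government bonds to non-residents 1533.08; capital account: capital transfers received from emigrants 198.00.)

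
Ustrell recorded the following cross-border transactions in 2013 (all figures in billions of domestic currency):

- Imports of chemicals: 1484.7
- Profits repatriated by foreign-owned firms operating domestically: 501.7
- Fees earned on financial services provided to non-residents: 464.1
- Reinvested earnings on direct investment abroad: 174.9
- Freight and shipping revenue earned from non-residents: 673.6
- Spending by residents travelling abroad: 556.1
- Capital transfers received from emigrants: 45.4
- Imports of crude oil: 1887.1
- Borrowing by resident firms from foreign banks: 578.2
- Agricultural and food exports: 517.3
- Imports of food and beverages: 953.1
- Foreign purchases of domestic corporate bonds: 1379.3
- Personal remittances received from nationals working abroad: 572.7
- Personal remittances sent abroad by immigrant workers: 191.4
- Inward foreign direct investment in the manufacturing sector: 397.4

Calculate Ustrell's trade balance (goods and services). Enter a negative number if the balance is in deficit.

-3226.0

Goods: -1484.7 - 1887.1 + 517.3 - 953.1 = -3807.6
Services: -556.1 + 464.1 + 673.6 = 581.6
Trade balance = -3807.6 + 581.6 = -3226.0
(Excluded from the trade balance — primary income: profits repatriated by foreign-owned firms operating domestically 501.7, reinvested earnings on direct investment abroad 174.9; capital account: capital transfers received from emigrants 45.4; financial account: borrowing by resident firms from foreign banks 578.2, foreign purchases of domestic corporate bonds 1379.3, inward foreign direct investment in the manufacturing sector 397.4; secondary income: personal remittances received from nationals working abroad 572.7, personal remittances sent abroad by immigrant workers 191.4.)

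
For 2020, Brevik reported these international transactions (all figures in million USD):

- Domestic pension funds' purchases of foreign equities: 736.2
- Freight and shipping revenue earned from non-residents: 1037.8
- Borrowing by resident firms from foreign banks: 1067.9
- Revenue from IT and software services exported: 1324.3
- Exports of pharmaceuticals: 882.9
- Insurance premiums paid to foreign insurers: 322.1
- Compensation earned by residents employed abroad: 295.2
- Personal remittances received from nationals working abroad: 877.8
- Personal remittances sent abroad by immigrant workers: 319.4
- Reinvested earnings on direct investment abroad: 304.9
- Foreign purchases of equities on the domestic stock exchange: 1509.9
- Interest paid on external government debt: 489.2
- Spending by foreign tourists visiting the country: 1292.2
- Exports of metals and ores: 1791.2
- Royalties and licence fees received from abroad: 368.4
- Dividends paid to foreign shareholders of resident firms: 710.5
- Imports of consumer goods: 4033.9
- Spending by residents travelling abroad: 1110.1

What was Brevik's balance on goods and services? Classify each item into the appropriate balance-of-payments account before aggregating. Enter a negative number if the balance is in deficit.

1230.7

Goods: 1791.2 + 882.9 - 4033.9 = -1359.8
Services: 368.4 + 1037.8 - 322.1 + 1324.3 + 1292.2 - 1110.1 = 2590.5
Trade balance = -1359.8 + 2590.5 = 1230.7
(Excluded from the trade balance — financial account: domestic pension funds' purchases of foreign equities 736.2, borrowing by resident firms from foreign banks 1067.9, foreign purchases of equities on the domestic stock exchange 1509.9; primary income: compensation earned by residents employed abroad 295.2, reinvested earnings on direct investment abroad 304.9, interest paid on external government debt 489.2, dividends paid to foreign shareholders of resident firms 710.5; secondary income: personal remittances received from nationals working abroad 877.8, personal remittances sent abroad by immigrant workers 319.4.)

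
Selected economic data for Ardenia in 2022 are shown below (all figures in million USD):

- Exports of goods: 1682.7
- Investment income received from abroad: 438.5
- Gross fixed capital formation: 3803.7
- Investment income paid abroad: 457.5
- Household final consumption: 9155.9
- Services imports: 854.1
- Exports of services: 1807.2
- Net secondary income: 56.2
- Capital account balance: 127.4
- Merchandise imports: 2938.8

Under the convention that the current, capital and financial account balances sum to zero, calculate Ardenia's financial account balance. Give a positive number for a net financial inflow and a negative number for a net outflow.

138.4

Goods balance = 1682.7 - 2938.8 = -1256.1
Services balance = 1807.2 - 854.1 = 953.1
Trade balance (goods + services) = -1256.1 + 953.1 = -303.0
Net primary income = 438.5 - 457.5 = -19.0
Net secondary income = 56.2
Current account = -303.0 + (-19.0) + 56.2 = -265.8
Financial account = -(-265.8 + 127.4) = 138.4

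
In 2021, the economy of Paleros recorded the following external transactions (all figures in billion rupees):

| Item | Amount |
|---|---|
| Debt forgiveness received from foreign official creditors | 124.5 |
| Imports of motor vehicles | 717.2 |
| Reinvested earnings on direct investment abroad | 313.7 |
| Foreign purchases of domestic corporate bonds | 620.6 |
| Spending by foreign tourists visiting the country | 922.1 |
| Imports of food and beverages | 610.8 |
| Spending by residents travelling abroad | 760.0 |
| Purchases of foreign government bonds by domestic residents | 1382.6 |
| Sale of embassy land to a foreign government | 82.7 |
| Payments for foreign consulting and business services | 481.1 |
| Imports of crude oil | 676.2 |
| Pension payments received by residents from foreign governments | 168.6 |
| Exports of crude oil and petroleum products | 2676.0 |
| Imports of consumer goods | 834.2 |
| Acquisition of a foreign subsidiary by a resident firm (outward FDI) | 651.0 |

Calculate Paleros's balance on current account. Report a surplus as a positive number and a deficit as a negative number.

0.9

Goods: -834.2 - 610.8 - 717.2 - 676.2 + 2676.0 = -162.4
Services: 922.1 - 760.0 - 481.1 = -319.0
Primary income: 313.7
Secondary income: 168.6
Current account = (-162.4) + (-319.0) + 313.7 + 168.6 = 0.9
(Excluded from the current account — capital account: debt forgiveness received from foreign official creditors 124.5, sale of embassy land to a foreign government 82.7; financial account: foreign purchases of domestic corporate bonds 620.6, purchases of foreign government bonds by domestic residents 1382.6, acquisition of a foreign subsidiary by a resident firm (outward FDI) 651.0.)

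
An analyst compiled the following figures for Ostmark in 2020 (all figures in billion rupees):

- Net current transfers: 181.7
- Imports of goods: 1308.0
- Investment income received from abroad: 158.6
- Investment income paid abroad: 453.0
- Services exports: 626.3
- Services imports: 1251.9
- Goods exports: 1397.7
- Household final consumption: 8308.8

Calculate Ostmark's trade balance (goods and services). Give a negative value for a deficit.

Goods balance = 1397.7 - 1308.0 = 89.7
Services balance = 626.3 - 1251.9 = -625.6
Trade balance (goods + services) = 89.7 + (-625.6) = -535.9

-535.9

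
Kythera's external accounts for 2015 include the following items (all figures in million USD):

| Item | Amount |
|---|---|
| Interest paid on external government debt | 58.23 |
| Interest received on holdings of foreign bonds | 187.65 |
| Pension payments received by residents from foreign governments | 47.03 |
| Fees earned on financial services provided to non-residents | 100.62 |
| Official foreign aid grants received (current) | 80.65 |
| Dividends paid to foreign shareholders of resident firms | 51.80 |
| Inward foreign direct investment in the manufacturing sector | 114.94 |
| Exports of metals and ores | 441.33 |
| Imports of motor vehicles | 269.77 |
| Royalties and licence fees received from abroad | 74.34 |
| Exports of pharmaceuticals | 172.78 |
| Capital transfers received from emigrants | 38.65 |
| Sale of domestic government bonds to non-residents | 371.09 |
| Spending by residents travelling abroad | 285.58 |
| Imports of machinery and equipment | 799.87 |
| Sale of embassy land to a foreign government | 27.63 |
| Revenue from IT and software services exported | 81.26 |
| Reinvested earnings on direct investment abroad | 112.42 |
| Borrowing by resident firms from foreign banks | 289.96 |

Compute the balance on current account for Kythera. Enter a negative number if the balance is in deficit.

-167.17

Goods: -269.77 + 172.78 + 441.33 - 799.87 = -455.53
Services: 74.34 - 285.58 + 81.26 + 100.62 = -29.36
Primary income: -51.80 + 187.65 + 112.42 - 58.23 = 190.04
Secondary income: 80.65 + 47.03 = 127.68
Current account = (-455.53) + (-29.36) + 190.04 + 127.68 = -167.17
(Excluded from the current account — financial account: inward foreign direct investment in the manufacturing sector 114.94, sale of domestic government bonds to non-residents 371.09, borrowing by resident firms from foreign banks 289.96; capital account: capital transfers received from emigrants 38.65, sale of embassy land to a foreign government 27.63.)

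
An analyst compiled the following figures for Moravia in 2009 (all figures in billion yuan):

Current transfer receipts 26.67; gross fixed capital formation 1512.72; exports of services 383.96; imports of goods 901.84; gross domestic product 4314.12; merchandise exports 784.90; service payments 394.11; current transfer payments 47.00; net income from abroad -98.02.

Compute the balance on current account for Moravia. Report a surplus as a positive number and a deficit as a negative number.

-245.44

Goods balance = 784.90 - 901.84 = -116.94
Services balance = 383.96 - 394.11 = -10.15
Trade balance (goods + services) = -116.94 + (-10.15) = -127.09
Net primary income = -98.02
Net secondary income = 26.67 - 47.00 = -20.33
Current account = -127.09 + (-98.02) + (-20.33) = -245.44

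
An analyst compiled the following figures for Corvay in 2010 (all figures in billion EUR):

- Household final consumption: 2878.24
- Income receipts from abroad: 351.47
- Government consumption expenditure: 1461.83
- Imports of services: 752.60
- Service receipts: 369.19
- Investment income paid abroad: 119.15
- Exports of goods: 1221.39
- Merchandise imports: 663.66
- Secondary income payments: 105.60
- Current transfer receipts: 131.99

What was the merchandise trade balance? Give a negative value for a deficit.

557.73

Goods balance = 1221.39 - 663.66 = 557.73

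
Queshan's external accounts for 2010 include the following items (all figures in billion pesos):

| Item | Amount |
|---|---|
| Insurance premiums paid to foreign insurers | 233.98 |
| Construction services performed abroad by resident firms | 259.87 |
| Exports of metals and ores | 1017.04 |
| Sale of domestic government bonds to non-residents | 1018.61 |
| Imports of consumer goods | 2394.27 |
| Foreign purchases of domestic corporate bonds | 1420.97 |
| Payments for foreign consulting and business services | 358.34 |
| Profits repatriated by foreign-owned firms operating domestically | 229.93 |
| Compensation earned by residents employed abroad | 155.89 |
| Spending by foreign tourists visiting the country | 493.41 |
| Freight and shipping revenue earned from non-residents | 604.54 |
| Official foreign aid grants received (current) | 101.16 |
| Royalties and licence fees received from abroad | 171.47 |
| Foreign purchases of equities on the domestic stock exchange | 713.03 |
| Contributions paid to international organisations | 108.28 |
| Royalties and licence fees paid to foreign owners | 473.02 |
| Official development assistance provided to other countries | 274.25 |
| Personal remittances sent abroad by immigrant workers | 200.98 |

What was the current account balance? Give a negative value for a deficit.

-1469.67

Goods: -2394.27 + 1017.04 = -1377.23
Services: 259.87 + 604.54 + 493.41 - 233.98 + 171.47 - 473.02 - 358.34 = 463.95
Primary income: -229.93 + 155.89 = -74.04
Secondary income: 101.16 - 274.25 - 200.98 - 108.28 = -482.35
Current account = (-1377.23) + 463.95 + (-74.04) + (-482.35) = -1469.67
(Excluded from the current account — financial account: sale of domestic government bonds to non-residents 1018.61, foreign purchases of domestic corporate bonds 1420.97, foreign purchases of equities on the domestic stock exchange 713.03.)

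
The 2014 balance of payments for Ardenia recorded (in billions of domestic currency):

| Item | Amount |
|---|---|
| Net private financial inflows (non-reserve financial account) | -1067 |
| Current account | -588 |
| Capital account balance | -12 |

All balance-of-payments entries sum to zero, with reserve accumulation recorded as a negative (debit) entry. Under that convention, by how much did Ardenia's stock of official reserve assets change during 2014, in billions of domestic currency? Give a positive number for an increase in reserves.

-1667

Official reserve transactions balance = -((-588) + (-12) + (-1067)) = 1667
An accumulation of reserves is recorded as a debit (negative entry), so the change in the stock of reserves is the negative of that balance.
Change in official reserves = -(1667) = -1667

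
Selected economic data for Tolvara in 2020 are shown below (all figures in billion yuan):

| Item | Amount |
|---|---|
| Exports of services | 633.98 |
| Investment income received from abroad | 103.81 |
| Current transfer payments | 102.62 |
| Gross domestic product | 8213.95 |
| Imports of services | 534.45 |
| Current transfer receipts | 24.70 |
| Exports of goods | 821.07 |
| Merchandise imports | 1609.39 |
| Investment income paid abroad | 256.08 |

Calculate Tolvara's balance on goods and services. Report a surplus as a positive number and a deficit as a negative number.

-688.79

Goods balance = 821.07 - 1609.39 = -788.32
Services balance = 633.98 - 534.45 = 99.53
Trade balance (goods + services) = -788.32 + 99.53 = -688.79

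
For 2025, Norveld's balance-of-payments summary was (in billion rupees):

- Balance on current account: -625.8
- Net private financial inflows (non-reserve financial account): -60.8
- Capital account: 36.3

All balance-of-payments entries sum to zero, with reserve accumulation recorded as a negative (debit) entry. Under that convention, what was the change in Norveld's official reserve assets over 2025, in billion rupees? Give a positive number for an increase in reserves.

Official reserve transactions balance = -((-625.8) + 36.3 + (-60.8)) = 650.3
An accumulation of reserves is recorded as a debit (negative entry), so the change in the stock of reserves is the negative of that balance.
Change in official reserves = -(650.3) = -650.3

-650.3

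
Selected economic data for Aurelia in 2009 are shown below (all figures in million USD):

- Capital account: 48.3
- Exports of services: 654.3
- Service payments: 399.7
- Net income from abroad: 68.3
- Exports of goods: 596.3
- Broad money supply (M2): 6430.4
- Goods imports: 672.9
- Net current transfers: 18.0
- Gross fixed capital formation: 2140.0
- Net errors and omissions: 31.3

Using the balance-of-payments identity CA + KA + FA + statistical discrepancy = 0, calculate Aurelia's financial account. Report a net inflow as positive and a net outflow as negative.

Goods balance = 596.3 - 672.9 = -76.6
Services balance = 654.3 - 399.7 = 254.6
Trade balance (goods + services) = -76.6 + 254.6 = 178.0
Net primary income = 68.3
Net secondary income = 18.0
Current account = 178.0 + 68.3 + 18.0 = 264.3
Financial account = -(264.3 + 48.3 + 31.3) = -343.9

-343.9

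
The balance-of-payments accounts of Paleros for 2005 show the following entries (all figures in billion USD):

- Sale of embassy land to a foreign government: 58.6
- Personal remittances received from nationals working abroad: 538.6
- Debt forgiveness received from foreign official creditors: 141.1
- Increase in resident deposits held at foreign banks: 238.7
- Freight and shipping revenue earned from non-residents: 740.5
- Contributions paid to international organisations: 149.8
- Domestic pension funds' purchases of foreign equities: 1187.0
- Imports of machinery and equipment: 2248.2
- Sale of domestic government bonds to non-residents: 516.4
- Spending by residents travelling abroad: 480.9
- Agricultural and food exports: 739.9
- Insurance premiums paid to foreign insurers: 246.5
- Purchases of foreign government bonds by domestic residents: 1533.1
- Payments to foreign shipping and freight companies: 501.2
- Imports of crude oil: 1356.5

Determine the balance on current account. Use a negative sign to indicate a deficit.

Goods: 739.9 - 1356.5 - 2248.2 = -2864.8
Services: -246.5 - 501.2 - 480.9 + 740.5 = -488.1
Secondary income: -149.8 + 538.6 = 388.8
Current account = (-2864.8) + (-488.1) + 388.8 = -2964.1
(Excluded from the current account — capital account: sale of embassy land to a foreign government 58.6, debt forgiveness received from foreign official creditors 141.1; financial account: increase in resident deposits held at foreign banks 238.7, domestic pension funds' purchases of foreign equities 1187.0, sale of domestic government bonds to non-residents 516.4, purchases of foreign government bonds by domestic residents 1533.1.)

-2964.1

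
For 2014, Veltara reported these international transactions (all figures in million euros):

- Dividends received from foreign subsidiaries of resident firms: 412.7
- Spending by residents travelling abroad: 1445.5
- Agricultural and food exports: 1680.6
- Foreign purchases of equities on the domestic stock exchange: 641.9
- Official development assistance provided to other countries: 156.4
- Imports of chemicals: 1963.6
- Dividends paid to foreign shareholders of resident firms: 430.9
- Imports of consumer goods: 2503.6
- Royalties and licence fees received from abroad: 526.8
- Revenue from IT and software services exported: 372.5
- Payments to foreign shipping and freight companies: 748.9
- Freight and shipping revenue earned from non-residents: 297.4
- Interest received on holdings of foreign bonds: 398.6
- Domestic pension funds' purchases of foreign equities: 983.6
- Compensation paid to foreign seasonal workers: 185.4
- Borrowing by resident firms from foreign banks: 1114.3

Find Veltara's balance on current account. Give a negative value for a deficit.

-3745.7

Goods: -2503.6 + 1680.6 - 1963.6 = -2786.6
Services: -748.9 - 1445.5 + 372.5 + 297.4 + 526.8 = -997.7
Primary income: -185.4 - 430.9 + 398.6 + 412.7 = 195.0
Secondary income: -156.4
Current account = (-2786.6) + (-997.7) + 195.0 + (-156.4) = -3745.7
(Excluded from the current account — financial account: foreign purchases of equities on the domestic stock exchange 641.9, domestic pension funds' purchases of foreign equities 983.6, borrowing by resident firms from foreign banks 1114.3.)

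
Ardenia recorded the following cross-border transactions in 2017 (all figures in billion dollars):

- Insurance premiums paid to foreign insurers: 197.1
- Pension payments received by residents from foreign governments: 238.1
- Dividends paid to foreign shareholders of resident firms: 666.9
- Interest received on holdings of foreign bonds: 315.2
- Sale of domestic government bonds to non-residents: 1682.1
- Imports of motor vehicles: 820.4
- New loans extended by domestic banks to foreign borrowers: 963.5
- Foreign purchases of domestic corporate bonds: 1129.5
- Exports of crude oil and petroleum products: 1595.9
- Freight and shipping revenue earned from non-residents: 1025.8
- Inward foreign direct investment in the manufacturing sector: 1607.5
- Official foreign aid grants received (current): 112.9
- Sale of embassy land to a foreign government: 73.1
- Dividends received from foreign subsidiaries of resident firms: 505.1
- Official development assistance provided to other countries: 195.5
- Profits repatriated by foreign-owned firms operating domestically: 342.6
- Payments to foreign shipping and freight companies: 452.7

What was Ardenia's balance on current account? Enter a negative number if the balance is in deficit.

1117.8

Goods: 1595.9 - 820.4 = 775.5
Services: 1025.8 - 452.7 - 197.1 = 376.0
Primary income: -666.9 - 342.6 + 315.2 + 505.1 = -189.2
Secondary income: 112.9 - 195.5 + 238.1 = 155.5
Current account = 775.5 + 376.0 + (-189.2) + 155.5 = 1117.8
(Excluded from the current account — financial account: sale of domestic government bonds to non-residents 1682.1, new loans extended by domestic banks to foreign borrowers 963.5, foreign purchases of domestic corporate bonds 1129.5, inward foreign direct investment in the manufacturing sector 1607.5; capital account: sale of embassy land to a foreign government 73.1.)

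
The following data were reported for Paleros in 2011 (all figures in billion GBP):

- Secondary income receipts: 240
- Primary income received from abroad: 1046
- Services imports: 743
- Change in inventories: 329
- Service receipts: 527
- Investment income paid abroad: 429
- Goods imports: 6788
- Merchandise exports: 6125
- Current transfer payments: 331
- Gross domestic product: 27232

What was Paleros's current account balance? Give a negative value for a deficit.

-353

Goods balance = 6125 - 6788 = -663
Services balance = 527 - 743 = -216
Trade balance (goods + services) = -663 + (-216) = -879
Net primary income = 1046 - 429 = 617
Net secondary income = 240 - 331 = -91
Current account = -879 + 617 + (-91) = -353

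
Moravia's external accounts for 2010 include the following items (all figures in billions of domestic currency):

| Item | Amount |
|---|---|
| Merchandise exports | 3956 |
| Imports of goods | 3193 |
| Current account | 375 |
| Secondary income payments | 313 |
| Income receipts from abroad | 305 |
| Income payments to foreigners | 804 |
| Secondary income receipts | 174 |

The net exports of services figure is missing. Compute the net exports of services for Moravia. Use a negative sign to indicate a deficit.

250

Current account = goods balance + services balance + net primary income + net secondary income
Sum of the known components = 125
Net exports of services = CA - (known components) = 375 - 125 = 250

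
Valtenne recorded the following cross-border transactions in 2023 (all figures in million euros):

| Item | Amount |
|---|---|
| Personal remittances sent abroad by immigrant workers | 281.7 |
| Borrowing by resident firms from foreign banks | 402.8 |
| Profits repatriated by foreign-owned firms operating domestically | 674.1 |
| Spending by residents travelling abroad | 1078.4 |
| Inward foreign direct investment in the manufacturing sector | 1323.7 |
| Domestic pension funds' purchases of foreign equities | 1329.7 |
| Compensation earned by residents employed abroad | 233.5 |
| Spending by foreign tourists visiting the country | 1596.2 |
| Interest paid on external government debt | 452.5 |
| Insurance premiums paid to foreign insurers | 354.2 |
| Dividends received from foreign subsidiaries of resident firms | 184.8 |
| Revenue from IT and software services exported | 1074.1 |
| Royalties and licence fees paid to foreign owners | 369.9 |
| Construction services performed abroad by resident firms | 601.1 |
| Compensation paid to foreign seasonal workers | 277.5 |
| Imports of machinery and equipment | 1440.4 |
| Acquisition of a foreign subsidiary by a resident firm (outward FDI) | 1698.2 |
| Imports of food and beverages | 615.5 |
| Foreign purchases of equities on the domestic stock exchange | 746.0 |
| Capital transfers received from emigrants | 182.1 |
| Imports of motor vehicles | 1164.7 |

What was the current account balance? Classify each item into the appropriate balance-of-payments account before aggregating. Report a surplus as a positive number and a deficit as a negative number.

-3019.2

Goods: -1440.4 - 615.5 - 1164.7 = -3220.6
Services: 1074.1 - 369.9 - 354.2 + 1596.2 - 1078.4 + 601.1 = 1468.9
Primary income: -277.5 + 233.5 + 184.8 - 674.1 - 452.5 = -985.8
Secondary income: -281.7
Current account = (-3220.6) + 1468.9 + (-985.8) + (-281.7) = -3019.2
(Excluded from the current account — financial account: borrowing by resident firms from foreign banks 402.8, inward foreign direct investment in the manufacturing sector 1323.7, domestic pension funds' purchases of foreign equities 1329.7, acquisition of a foreign subsidiary by a resident firm (outward FDI) 1698.2, foreign purchases of equities on the domestic stock exchange 746.0; capital account: capital transfers received from emigrants 182.1.)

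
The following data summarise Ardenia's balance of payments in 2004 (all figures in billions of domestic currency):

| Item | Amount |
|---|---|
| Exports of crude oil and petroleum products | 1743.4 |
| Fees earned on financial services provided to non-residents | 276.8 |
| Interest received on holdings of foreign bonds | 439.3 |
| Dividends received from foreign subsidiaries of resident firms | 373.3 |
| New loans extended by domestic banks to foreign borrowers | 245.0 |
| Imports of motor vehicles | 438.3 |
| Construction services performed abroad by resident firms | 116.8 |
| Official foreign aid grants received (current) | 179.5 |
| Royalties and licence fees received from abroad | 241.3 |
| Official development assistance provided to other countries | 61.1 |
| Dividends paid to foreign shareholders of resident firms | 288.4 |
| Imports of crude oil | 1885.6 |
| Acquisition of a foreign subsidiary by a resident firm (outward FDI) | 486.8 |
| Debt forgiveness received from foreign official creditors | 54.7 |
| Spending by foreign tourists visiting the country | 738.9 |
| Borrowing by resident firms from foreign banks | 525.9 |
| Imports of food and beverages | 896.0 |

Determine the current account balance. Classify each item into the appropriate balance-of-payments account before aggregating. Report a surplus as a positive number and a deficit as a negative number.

Goods: -896.0 - 1885.6 + 1743.4 - 438.3 = -1476.5
Services: 738.9 + 116.8 + 241.3 + 276.8 = 1373.8
Primary income: 373.3 - 288.4 + 439.3 = 524.2
Secondary income: 179.5 - 61.1 = 118.4
Current account = (-1476.5) + 1373.8 + 524.2 + 118.4 = 539.9
(Excluded from the current account — financial account: new loans extended by domestic banks to foreign borrowers 245.0, acquisition of a foreign subsidiary by a resident firm (outward FDI) 486.8, borrowing by resident firms from foreign banks 525.9; capital account: debt forgiveness received from foreign official creditors 54.7.)

539.9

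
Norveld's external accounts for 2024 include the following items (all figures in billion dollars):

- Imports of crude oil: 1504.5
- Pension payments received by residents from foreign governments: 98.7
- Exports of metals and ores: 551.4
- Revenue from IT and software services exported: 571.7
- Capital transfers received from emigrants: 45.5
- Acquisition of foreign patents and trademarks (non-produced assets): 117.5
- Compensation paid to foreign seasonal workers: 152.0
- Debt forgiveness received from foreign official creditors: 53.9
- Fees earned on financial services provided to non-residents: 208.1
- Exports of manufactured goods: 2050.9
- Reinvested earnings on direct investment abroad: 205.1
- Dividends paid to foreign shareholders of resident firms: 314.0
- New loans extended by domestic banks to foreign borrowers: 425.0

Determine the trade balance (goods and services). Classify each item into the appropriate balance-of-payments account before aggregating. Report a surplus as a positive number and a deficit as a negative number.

Goods: 2050.9 + 551.4 - 1504.5 = 1097.8
Services: 571.7 + 208.1 = 779.8
Trade balance = 1097.8 + 779.8 = 1877.6
(Excluded from the trade balance — secondary income: pension payments received by residents from foreign governments 98.7; capital account: capital transfers received from emigrants 45.5, acquisition of foreign patents and trademarks (non-produced assets) 117.5, debt forgiveness received from foreign official creditors 53.9; primary income: compensation paid to foreign seasonal workers 152.0, reinvested earnings on direct investment abroad 205.1, dividends paid to foreign shareholders of resident firms 314.0; financial account: new loans extended by domestic banks to foreign borrowers 425.0.)

1877.6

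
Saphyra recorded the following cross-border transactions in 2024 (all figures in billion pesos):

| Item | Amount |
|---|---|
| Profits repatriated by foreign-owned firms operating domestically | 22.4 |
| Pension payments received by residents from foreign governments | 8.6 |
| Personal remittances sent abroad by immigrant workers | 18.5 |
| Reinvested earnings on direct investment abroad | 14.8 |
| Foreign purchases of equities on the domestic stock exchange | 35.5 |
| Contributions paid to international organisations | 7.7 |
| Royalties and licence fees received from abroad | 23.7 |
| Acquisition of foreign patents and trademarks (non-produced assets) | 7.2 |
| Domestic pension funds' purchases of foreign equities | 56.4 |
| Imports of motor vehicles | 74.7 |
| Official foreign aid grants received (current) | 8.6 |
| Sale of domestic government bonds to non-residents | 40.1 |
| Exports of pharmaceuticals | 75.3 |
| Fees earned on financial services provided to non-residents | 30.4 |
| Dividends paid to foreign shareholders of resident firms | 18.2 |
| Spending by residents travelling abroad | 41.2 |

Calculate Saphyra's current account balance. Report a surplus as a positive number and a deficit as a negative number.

-21.3

Goods: 75.3 - 74.7 = 0.6
Services: -41.2 + 23.7 + 30.4 = 12.9
Primary income: -22.4 + 14.8 - 18.2 = -25.8
Secondary income: -7.7 - 18.5 + 8.6 + 8.6 = -9.0
Current account = 0.6 + 12.9 + (-25.8) + (-9.0) = -21.3
(Excluded from the current account — financial account: foreign purchases of equities on the domestic stock exchange 35.5, domestic pension funds' purchases of foreign equities 56.4, sale of domestic government bonds to non-residents 40.1; capital account: acquisition of foreign patents and trademarks (non-produced assets) 7.2.)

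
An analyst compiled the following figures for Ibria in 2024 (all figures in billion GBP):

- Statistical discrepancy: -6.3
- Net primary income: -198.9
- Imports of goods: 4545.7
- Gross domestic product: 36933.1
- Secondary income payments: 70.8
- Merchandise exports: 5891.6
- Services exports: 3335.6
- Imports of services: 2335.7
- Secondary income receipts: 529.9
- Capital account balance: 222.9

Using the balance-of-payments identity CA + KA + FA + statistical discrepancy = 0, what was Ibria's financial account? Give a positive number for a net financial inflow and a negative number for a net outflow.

-2822.6

Goods balance = 5891.6 - 4545.7 = 1345.9
Services balance = 3335.6 - 2335.7 = 999.9
Trade balance (goods + services) = 1345.9 + 999.9 = 2345.8
Net primary income = -198.9
Net secondary income = 529.9 - 70.8 = 459.1
Current account = 2345.8 + (-198.9) + 459.1 = 2606.0
Financial account = -(2606.0 + 222.9 + (-6.3)) = -2822.6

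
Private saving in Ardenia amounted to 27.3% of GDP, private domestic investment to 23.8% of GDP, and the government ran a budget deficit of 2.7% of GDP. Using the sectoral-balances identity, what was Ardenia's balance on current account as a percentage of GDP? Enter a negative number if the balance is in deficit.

By the sectoral-balances identity, CA = (S_private - I) + (T - G).
Private balance = 27.3 - 23.8 = 3.5
Government balance (T - G) = -2.7
CA = 3.5 + (-2.7) = 0.8

0.8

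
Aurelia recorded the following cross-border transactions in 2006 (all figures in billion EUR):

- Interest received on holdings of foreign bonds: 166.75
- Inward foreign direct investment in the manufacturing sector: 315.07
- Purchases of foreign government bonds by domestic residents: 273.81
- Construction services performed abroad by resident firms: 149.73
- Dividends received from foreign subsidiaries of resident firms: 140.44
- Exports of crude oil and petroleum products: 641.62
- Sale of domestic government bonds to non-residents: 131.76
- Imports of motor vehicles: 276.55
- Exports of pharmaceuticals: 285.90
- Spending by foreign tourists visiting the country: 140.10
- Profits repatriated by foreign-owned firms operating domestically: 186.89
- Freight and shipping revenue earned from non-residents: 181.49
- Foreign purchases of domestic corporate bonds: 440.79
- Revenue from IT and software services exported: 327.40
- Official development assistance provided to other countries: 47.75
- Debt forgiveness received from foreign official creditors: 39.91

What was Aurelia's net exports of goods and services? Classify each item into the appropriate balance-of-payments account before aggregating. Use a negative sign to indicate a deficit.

Goods: 285.90 - 276.55 + 641.62 = 650.97
Services: 149.73 + 140.10 + 181.49 + 327.40 = 798.72
Trade balance = 650.97 + 798.72 = 1449.69
(Excluded from the trade balance — primary income: interest received on holdings of foreign bonds 166.75, dividends received from foreign subsidiaries of resident firms 140.44, profits repatriated by foreign-owned firms operating domestically 186.89; financial account: inward foreign direct investment in the manufacturing sector 315.07, purchases of foreign government bonds by domestic residents 273.81, sale of domestic government bonds to non-residents 131.76, foreign purchases of domestic corporate bonds 440.79; secondary income: official development assistance provided to other countries 47.75; capital account: debt forgiveness received from foreign official creditors 39.91.)

1449.69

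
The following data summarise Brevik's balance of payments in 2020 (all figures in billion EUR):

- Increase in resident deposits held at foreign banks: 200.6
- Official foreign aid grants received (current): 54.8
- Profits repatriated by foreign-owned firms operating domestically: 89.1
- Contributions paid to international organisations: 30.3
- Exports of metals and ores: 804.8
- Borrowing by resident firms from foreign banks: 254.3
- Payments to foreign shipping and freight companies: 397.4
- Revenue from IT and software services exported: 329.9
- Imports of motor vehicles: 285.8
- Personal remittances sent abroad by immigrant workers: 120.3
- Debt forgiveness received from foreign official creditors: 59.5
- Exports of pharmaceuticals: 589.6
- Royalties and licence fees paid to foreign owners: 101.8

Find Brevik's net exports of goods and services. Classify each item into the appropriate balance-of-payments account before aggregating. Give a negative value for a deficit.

939.3

Goods: 589.6 + 804.8 - 285.8 = 1108.6
Services: -101.8 - 397.4 + 329.9 = -169.3
Trade balance = 1108.6 + (-169.3) = 939.3
(Excluded from the trade balance — financial account: increase in resident deposits held at foreign banks 200.6, borrowing by resident firms from foreign banks 254.3; secondary income: official foreign aid grants received (current) 54.8, contributions paid to international organisations 30.3, personal remittances sent abroad by immigrant workers 120.3; primary income: profits repatriated by foreign-owned firms operating domestically 89.1; capital account: debt forgiveness received from foreign official creditors 59.5.)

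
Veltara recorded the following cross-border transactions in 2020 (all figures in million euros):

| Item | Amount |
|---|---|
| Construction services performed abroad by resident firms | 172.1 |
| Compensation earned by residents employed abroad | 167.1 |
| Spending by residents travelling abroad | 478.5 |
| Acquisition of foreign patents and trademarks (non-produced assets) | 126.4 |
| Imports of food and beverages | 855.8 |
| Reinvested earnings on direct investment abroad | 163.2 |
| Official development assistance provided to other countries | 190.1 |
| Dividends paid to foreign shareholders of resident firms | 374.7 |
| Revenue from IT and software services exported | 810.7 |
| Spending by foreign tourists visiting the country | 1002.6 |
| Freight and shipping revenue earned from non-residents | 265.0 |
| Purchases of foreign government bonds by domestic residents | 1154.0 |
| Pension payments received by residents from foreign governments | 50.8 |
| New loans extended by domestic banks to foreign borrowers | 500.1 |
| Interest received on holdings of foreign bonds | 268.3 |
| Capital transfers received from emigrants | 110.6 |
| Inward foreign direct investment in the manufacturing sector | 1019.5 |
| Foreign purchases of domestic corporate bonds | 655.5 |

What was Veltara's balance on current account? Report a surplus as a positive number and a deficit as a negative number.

1000.7

Goods: -855.8
Services: 1002.6 + 172.1 - 478.5 + 810.7 + 265.0 = 1771.9
Primary income: 163.2 - 374.7 + 167.1 + 268.3 = 223.9
Secondary income: 50.8 - 190.1 = -139.3
Current account = (-855.8) + 1771.9 + 223.9 + (-139.3) = 1000.7
(Excluded from the current account — capital account: acquisition of foreign patents and trademarks (non-produced assets) 126.4, capital transfers received from emigrants 110.6; financial account: purchases of foreign government bonds by domestic residents 1154.0, new loans extended by domestic banks to foreign borrowers 500.1, inward foreign direct investment in the manufacturing sector 1019.5, foreign purchases of domestic corporate bonds 655.5.)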